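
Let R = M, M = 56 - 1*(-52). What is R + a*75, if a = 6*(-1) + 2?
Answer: -192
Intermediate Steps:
M = 108 (M = 56 + 52 = 108)
a = -4 (a = -6 + 2 = -4)
R = 108
R + a*75 = 108 - 4*75 = 108 - 300 = -192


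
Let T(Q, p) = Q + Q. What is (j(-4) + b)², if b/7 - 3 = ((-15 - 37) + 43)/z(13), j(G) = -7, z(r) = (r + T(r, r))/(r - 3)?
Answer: 784/169 ≈ 4.6391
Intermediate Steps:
T(Q, p) = 2*Q
z(r) = 3*r/(-3 + r) (z(r) = (r + 2*r)/(r - 3) = (3*r)/(-3 + r) = 3*r/(-3 + r))
b = 63/13 (b = 21 + 7*(((-15 - 37) + 43)/((3*13/(-3 + 13)))) = 21 + 7*((-52 + 43)/((3*13/10))) = 21 + 7*(-9/(3*13*(⅒))) = 21 + 7*(-9/39/10) = 21 + 7*(-9*10/39) = 21 + 7*(-30/13) = 21 - 210/13 = 63/13 ≈ 4.8462)
(j(-4) + b)² = (-7 + 63/13)² = (-28/13)² = 784/169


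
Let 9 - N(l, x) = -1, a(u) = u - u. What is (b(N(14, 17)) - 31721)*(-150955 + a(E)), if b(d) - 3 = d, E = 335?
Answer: 4786481140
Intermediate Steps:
a(u) = 0
N(l, x) = 10 (N(l, x) = 9 - 1*(-1) = 9 + 1 = 10)
b(d) = 3 + d
(b(N(14, 17)) - 31721)*(-150955 + a(E)) = ((3 + 10) - 31721)*(-150955 + 0) = (13 - 31721)*(-150955) = -31708*(-150955) = 4786481140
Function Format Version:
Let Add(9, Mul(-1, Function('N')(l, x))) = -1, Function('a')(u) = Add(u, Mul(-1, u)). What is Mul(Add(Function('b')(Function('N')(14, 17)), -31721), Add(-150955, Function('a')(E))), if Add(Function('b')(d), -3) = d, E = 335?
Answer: 4786481140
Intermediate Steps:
Function('a')(u) = 0
Function('N')(l, x) = 10 (Function('N')(l, x) = Add(9, Mul(-1, -1)) = Add(9, 1) = 10)
Function('b')(d) = Add(3, d)
Mul(Add(Function('b')(Function('N')(14, 17)), -31721), Add(-150955, Function('a')(E))) = Mul(Add(Add(3, 10), -31721), Add(-150955, 0)) = Mul(Add(13, -31721), -150955) = Mul(-31708, -150955) = 4786481140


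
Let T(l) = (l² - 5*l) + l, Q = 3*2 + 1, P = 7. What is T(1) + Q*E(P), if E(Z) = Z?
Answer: 46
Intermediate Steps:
Q = 7 (Q = 6 + 1 = 7)
T(l) = l² - 4*l
T(1) + Q*E(P) = 1*(-4 + 1) + 7*7 = 1*(-3) + 49 = -3 + 49 = 46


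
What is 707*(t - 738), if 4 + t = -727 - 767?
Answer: -1580852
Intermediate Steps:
t = -1498 (t = -4 + (-727 - 767) = -4 - 1494 = -1498)
707*(t - 738) = 707*(-1498 - 738) = 707*(-2236) = -1580852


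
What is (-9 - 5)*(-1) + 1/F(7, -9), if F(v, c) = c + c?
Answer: 251/18 ≈ 13.944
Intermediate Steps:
F(v, c) = 2*c
(-9 - 5)*(-1) + 1/F(7, -9) = (-9 - 5)*(-1) + 1/(2*(-9)) = -14*(-1) + 1/(-18) = 14 - 1/18 = 251/18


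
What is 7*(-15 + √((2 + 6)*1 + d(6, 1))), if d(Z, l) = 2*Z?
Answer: -105 + 14*√5 ≈ -73.695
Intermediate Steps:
7*(-15 + √((2 + 6)*1 + d(6, 1))) = 7*(-15 + √((2 + 6)*1 + 2*6)) = 7*(-15 + √(8*1 + 12)) = 7*(-15 + √(8 + 12)) = 7*(-15 + √20) = 7*(-15 + 2*√5) = -105 + 14*√5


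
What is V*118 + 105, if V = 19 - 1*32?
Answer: -1429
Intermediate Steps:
V = -13 (V = 19 - 32 = -13)
V*118 + 105 = -13*118 + 105 = -1534 + 105 = -1429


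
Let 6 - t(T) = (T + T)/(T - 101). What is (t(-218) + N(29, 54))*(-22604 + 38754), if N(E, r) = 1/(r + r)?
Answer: 1291539725/17226 ≈ 74976.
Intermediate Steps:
N(E, r) = 1/(2*r)
t(T) = 6 - 2*T/(-101 + T) (t(T) = 6 - (T + T)/(T - 101) = 6 - 2*T/(-101 + T))
(t(-218) + N(29, 54))*(-22604 + 38754) = (2*(-303 + 2*(-218))/(-101 - 218) + (1/2)/54)*(-22604 + 38754) = (2*(-303 - 436)/(-319) + (1/2)*(1/54))*16150 = (2*(-1/319)*(-739) + 1/108)*16150 = (1478/319 + 1/108)*16150 = (159943/34452)*16150 = 1291539725/17226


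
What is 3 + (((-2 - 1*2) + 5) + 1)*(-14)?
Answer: -25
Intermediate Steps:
3 + (((-2 - 1*2) + 5) + 1)*(-14) = 3 + (((-2 - 2) + 5) + 1)*(-14) = 3 + ((-4 + 5) + 1)*(-14) = 3 + (1 + 1)*(-14) = 3 + 2*(-14) = 3 - 28 = -25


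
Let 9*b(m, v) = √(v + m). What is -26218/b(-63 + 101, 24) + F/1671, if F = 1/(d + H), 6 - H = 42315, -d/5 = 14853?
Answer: -1/194795154 - 117981*√62/31 ≈ -29967.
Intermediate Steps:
d = -74265 (d = -5*14853 = -74265)
H = -42309 (H = 6 - 1*42315 = 6 - 42315 = -42309)
F = -1/116574 (F = 1/(-74265 - 42309) = 1/(-116574) = -1/116574 ≈ -8.5782e-6)
b(m, v) = √(m + v)/9 (b(m, v) = √(v + m)/9 = √(m + v)/9)
-26218/b(-63 + 101, 24) + F/1671 = -26218*9/√((-63 + 101) + 24) - 1/116574/1671 = -26218*9/√(38 + 24) - 1/116574*1/1671 = -26218*9*√62/62 - 1/194795154 = -117981*√62/31 - 1/194795154 = -1/194795154 - 117981*√62/31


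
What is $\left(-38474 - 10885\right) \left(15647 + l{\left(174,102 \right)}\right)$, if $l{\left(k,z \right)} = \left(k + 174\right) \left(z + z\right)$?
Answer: $-4276414401$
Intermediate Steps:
$l{\left(k,z \right)} = 2 z \left(174 + k\right)$ ($l{\left(k,z \right)} = \left(174 + k\right) 2 z = 2 z \left(174 + k\right)$)
$\left(-38474 - 10885\right) \left(15647 + l{\left(174,102 \right)}\right) = \left(-38474 - 10885\right) \left(15647 + 2 \cdot 102 \left(174 + 174\right)\right) = - 49359 \left(15647 + 2 \cdot 102 \cdot 348\right) = - 49359 \left(15647 + 70992\right) = \left(-49359\right) 86639 = -4276414401$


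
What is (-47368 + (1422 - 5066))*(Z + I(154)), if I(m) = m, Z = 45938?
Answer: -2351245104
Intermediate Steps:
(-47368 + (1422 - 5066))*(Z + I(154)) = (-47368 + (1422 - 5066))*(45938 + 154) = (-47368 - 3644)*46092 = -51012*46092 = -2351245104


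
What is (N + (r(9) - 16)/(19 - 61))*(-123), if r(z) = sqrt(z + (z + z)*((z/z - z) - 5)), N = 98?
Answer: -84706/7 + 615*I/14 ≈ -12101.0 + 43.929*I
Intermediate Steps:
r(z) = sqrt(z + 2*z*(-4 - z)) (r(z) = sqrt(z + (2*z)*((1 - z) - 5)) = sqrt(z + (2*z)*(-4 - z)) = sqrt(z + 2*z*(-4 - z)))
(N + (r(9) - 16)/(19 - 61))*(-123) = (98 + (sqrt(-1*9*(7 + 2*9)) - 16)/(19 - 61))*(-123) = (98 + (sqrt(-1*9*(7 + 18)) - 16)/(-42))*(-123) = (98 + (sqrt(-1*9*25) - 16)*(-1/42))*(-123) = (98 + (sqrt(-225) - 16)*(-1/42))*(-123) = (98 + (15*I - 16)*(-1/42))*(-123) = (98 + (-16 + 15*I)*(-1/42))*(-123) = (98 + (8/21 - 5*I/14))*(-123) = (2066/21 - 5*I/14)*(-123) = -84706/7 + 615*I/14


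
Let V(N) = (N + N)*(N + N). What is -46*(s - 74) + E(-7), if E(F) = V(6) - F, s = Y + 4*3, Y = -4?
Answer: 3187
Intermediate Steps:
V(N) = 4*N² (V(N) = (2*N)*(2*N) = 4*N²)
s = 8 (s = -4 + 4*3 = -4 + 12 = 8)
E(F) = 144 - F (E(F) = 4*6² - F = 4*36 - F = 144 - F)
-46*(s - 74) + E(-7) = -46*(8 - 74) + (144 - 1*(-7)) = -46*(-66) + (144 + 7) = 3036 + 151 = 3187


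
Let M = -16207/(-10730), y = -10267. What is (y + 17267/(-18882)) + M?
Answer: -520003271239/50650965 ≈ -10266.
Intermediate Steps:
M = 16207/10730 (M = -16207*(-1/10730) = 16207/10730 ≈ 1.5104)
(y + 17267/(-18882)) + M = (-10267 + 17267/(-18882)) + 16207/10730 = (-10267 + 17267*(-1/18882)) + 16207/10730 = (-10267 - 17267/18882) + 16207/10730 = -193878761/18882 + 16207/10730 = -520003271239/50650965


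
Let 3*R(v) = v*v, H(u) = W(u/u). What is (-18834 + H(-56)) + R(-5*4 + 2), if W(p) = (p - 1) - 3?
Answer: -18729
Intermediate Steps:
W(p) = -4 + p (W(p) = (-1 + p) - 3 = -4 + p)
H(u) = -3 (H(u) = -4 + u/u = -4 + 1 = -3)
R(v) = v²/3 (R(v) = (v*v)/3 = v²/3)
(-18834 + H(-56)) + R(-5*4 + 2) = (-18834 - 3) + (-5*4 + 2)²/3 = -18837 + (-20 + 2)²/3 = -18837 + (⅓)*(-18)² = -18837 + (⅓)*324 = -18837 + 108 = -18729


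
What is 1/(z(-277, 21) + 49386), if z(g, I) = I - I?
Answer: 1/49386 ≈ 2.0249e-5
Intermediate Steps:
z(g, I) = 0
1/(z(-277, 21) + 49386) = 1/(0 + 49386) = 1/49386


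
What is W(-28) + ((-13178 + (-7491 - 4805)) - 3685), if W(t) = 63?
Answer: -29096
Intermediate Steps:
W(-28) + ((-13178 + (-7491 - 4805)) - 3685) = 63 + ((-13178 + (-7491 - 4805)) - 3685) = 63 + ((-13178 - 12296) - 3685) = 63 + (-25474 - 3685) = 63 - 29159 = -29096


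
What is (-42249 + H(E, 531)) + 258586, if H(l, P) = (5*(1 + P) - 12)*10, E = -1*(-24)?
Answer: 242817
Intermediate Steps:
E = 24
H(l, P) = -70 + 50*P (H(l, P) = ((5 + 5*P) - 12)*10 = (-7 + 5*P)*10 = -70 + 50*P)
(-42249 + H(E, 531)) + 258586 = (-42249 + (-70 + 50*531)) + 258586 = (-42249 + (-70 + 26550)) + 258586 = (-42249 + 26480) + 258586 = -15769 + 258586 = 242817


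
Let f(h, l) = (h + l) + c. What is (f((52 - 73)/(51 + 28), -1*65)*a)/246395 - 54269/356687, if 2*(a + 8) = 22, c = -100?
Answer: -1070327926561/6942985575835 ≈ -0.15416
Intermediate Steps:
a = 3 (a = -8 + (½)*22 = -8 + 11 = 3)
f(h, l) = -100 + h + l (f(h, l) = (h + l) - 100 = -100 + h + l)
(f((52 - 73)/(51 + 28), -1*65)*a)/246395 - 54269/356687 = ((-100 + (52 - 73)/(51 + 28) - 1*65)*3)/246395 - 54269/356687 = ((-100 - 21/79 - 65)*3)*(1/246395) - 54269*1/356687 = ((-100 - 21*1/79 - 65)*3)*(1/246395) - 54269/356687 = ((-100 - 21/79 - 65)*3)*(1/246395) - 54269/356687 = -13056/79*3*(1/246395) - 54269/356687 = -39168/79*1/246395 - 54269/356687 = -39168/19465205 - 54269/356687 = -1070327926561/6942985575835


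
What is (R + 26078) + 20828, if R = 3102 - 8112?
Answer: 41896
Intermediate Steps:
R = -5010
(R + 26078) + 20828 = (-5010 + 26078) + 20828 = 21068 + 20828 = 41896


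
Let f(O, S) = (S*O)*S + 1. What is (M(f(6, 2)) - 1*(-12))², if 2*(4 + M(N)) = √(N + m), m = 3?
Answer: (8 + √7)² ≈ 113.33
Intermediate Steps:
f(O, S) = 1 + O*S² (f(O, S) = (O*S)*S + 1 = O*S² + 1 = 1 + O*S²)
M(N) = -4 + √(3 + N)/2 (M(N) = -4 + √(N + 3)/2 = -4 + √(3 + N)/2)
(M(f(6, 2)) - 1*(-12))² = ((-4 + √(3 + (1 + 6*2²))/2) - 1*(-12))² = ((-4 + √(3 + (1 + 6*4))/2) + 12)² = ((-4 + √(3 + (1 + 24))/2) + 12)² = ((-4 + √(3 + 25)/2) + 12)² = ((-4 + √28/2) + 12)² = ((-4 + (2*√7)/2) + 12)² = ((-4 + √7) + 12)² = (8 + √7)²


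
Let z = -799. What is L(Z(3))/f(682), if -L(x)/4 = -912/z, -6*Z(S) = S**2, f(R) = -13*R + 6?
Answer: 912/1769785 ≈ 0.00051532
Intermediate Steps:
f(R) = 6 - 13*R
Z(S) = -S**2/6
L(x) = -3648/799 (L(x) = -(-3648)/(-799) = -(-3648)*(-1)/799 = -4*912/799 = -3648/799)
L(Z(3))/f(682) = -3648/(799*(6 - 13*682)) = -3648/(799*(6 - 8866)) = -3648/799/(-8860) = -3648/799*(-1/8860) = 912/1769785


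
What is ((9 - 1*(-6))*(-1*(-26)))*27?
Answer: 10530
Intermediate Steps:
((9 - 1*(-6))*(-1*(-26)))*27 = ((9 + 6)*26)*27 = (15*26)*27 = 390*27 = 10530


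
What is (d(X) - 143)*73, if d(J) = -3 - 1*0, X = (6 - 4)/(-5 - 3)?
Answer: -10658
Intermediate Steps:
X = -¼ (X = 2/(-8) = 2*(-⅛) = -¼ ≈ -0.25000)
d(J) = -3 (d(J) = -3 + 0 = -3)
(d(X) - 143)*73 = (-3 - 143)*73 = -146*73 = -10658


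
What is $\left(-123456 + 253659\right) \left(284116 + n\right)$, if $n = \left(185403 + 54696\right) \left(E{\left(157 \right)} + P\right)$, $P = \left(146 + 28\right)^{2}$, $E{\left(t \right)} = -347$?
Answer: $935665721348661$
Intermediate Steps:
$P = 30276$ ($P = 174^{2} = 30276$)
$n = 7185922971$ ($n = \left(185403 + 54696\right) \left(-347 + 30276\right) = 240099 \cdot 29929 = 7185922971$)
$\left(-123456 + 253659\right) \left(284116 + n\right) = \left(-123456 + 253659\right) \left(284116 + 7185922971\right) = 130203 \cdot 7186207087 = 935665721348661$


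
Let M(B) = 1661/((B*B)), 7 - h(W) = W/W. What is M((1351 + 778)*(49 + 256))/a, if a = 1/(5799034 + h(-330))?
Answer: 1926441088/84329785805 ≈ 0.022844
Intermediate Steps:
h(W) = 6 (h(W) = 7 - W/W = 7 - 1*1 = 7 - 1 = 6)
a = 1/5799040 (a = 1/(5799034 + 6) = 1/5799040 ≈ 1.7244e-7)
M(B) = 1661/B**2 (M(B) = 1661/(B**2) = 1661/B**2)
M((1351 + 778)*(49 + 256))/a = (1661/((1351 + 778)*(49 + 256))**2)/(1/5799040) = (1661/(2129*305)**2)*5799040 = (1661/649345**2)*5799040 = (1661*(1/421648929025))*5799040 = (1661/421648929025)*5799040 = 1926441088/84329785805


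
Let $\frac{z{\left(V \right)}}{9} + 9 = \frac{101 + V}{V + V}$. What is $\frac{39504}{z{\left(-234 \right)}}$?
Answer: $- \frac{2054208}{4079} \approx -503.61$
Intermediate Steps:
$z{\left(V \right)} = -81 + \frac{9 \left(101 + V\right)}{2 V}$ ($z{\left(V \right)} = -81 + 9 \frac{101 + V}{V + V} = -81 + 9 \frac{101 + V}{2 V} = -81 + \frac{9 \left(101 + V\right)}{2 V}$)
$\frac{39504}{z{\left(-234 \right)}} = \frac{39504}{\frac{9}{2} \frac{1}{-234} \left(101 - -3978\right)} = \frac{39504}{\frac{9}{2} \left(- \frac{1}{234}\right) \left(101 + 3978\right)} = \frac{39504}{\frac{9}{2} \left(- \frac{1}{234}\right) 4079} = \frac{39504}{- \frac{4079}{52}} = 39504 \left(- \frac{52}{4079}\right) = - \frac{2054208}{4079}$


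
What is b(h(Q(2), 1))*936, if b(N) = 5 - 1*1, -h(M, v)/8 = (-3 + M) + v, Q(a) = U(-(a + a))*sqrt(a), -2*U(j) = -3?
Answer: 3744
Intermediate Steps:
U(j) = 3/2 (U(j) = -1/2*(-3) = 3/2)
Q(a) = 3*sqrt(a)/2
h(M, v) = 24 - 8*M - 8*v (h(M, v) = -8*((-3 + M) + v) = -8*(-3 + M + v) = 24 - 8*M - 8*v)
b(N) = 4 (b(N) = 5 - 1 = 4)
b(h(Q(2), 1))*936 = 4*936 = 3744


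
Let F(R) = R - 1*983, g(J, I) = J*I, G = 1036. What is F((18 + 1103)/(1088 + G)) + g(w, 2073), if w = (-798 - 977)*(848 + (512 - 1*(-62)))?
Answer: -188364838769/36 ≈ -5.2324e+9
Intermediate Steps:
w = -2524050 (w = -1775*(848 + (512 + 62)) = -1775*(848 + 574) = -1775*1422 = -2524050)
g(J, I) = I*J
F(R) = -983 + R (F(R) = R - 983 = -983 + R)
F((18 + 1103)/(1088 + G)) + g(w, 2073) = (-983 + (18 + 1103)/(1088 + 1036)) + 2073*(-2524050) = (-983 + 1121/2124) - 5232355650 = (-983 + 1121*(1/2124)) - 5232355650 = (-983 + 19/36) - 5232355650 = -35369/36 - 5232355650 = -188364838769/36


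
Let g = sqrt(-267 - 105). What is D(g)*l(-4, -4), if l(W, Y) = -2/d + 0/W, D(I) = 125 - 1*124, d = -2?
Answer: 1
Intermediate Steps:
g = 2*I*sqrt(93) (g = sqrt(-372) = 2*I*sqrt(93) ≈ 19.287*I)
D(I) = 1 (D(I) = 125 - 124 = 1)
l(W, Y) = 1 (l(W, Y) = -2/(-2) + 0/W = -2*(-1/2) + 0 = 1 + 0 = 1)
D(g)*l(-4, -4) = 1*1 = 1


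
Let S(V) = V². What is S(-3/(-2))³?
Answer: 729/64 ≈ 11.391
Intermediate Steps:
S(-3/(-2))³ = ((-3/(-2))²)³ = ((-3*(-½))²)³ = ((3/2)²)³ = (9/4)³ = 729/64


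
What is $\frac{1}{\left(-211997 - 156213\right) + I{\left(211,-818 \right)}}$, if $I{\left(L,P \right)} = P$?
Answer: $- \frac{1}{369028} \approx -2.7098 \cdot 10^{-6}$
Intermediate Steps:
$\frac{1}{\left(-211997 - 156213\right) + I{\left(211,-818 \right)}} = \frac{1}{\left(-211997 - 156213\right) - 818} = \frac{1}{-368210 - 818} = \frac{1}{-369028} = - \frac{1}{369028}$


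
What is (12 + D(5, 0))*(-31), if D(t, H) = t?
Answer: -527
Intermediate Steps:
(12 + D(5, 0))*(-31) = (12 + 5)*(-31) = 17*(-31) = -527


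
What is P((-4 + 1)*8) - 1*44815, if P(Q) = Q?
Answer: -44839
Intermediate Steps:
P((-4 + 1)*8) - 1*44815 = (-4 + 1)*8 - 1*44815 = -3*8 - 44815 = -24 - 44815 = -44839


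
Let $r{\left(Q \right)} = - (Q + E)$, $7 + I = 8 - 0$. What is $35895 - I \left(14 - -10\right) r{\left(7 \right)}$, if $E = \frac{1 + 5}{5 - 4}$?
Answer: $36207$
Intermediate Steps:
$E = 6$ ($E = \frac{6}{1} = 6 \cdot 1 = 6$)
$I = 1$ ($I = -7 + \left(8 - 0\right) = -7 + \left(8 + 0\right) = -7 + 8 = 1$)
$r{\left(Q \right)} = -6 - Q$ ($r{\left(Q \right)} = - (Q + 6) = - (6 + Q) = -6 - Q$)
$35895 - I \left(14 - -10\right) r{\left(7 \right)} = 35895 - 1 \left(14 - -10\right) \left(-6 - 7\right) = 35895 - 1 \left(14 + 10\right) \left(-6 - 7\right) = 35895 - 1 \cdot 24 \left(-13\right) = 35895 - 24 \left(-13\right) = 35895 - -312 = 35895 + 312 = 36207$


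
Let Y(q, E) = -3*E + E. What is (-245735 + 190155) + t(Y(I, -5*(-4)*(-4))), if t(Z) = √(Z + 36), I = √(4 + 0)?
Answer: -55566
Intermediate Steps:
I = 2 (I = √4 = 2)
Y(q, E) = -2*E
t(Z) = √(36 + Z)
(-245735 + 190155) + t(Y(I, -5*(-4)*(-4))) = (-245735 + 190155) + √(36 - 2*(-5*(-4))*(-4)) = -55580 + √(36 - 40*(-4)) = -55580 + √(36 - 2*(-80)) = -55580 + √(36 + 160) = -55580 + √196 = -55580 + 14 = -55566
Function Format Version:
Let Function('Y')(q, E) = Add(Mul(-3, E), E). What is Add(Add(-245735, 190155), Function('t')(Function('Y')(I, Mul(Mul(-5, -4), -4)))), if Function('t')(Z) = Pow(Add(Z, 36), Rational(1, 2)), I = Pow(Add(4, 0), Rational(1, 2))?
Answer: -55566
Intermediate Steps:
I = 2 (I = Pow(4, Rational(1, 2)) = 2)
Function('Y')(q, E) = Mul(-2, E)
Function('t')(Z) = Pow(Add(36, Z), Rational(1, 2))
Add(Add(-245735, 190155), Function('t')(Function('Y')(I, Mul(Mul(-5, -4), -4)))) = Add(Add(-245735, 190155), Pow(Add(36, Mul(-2, Mul(Mul(-5, -4), -4))), Rational(1, 2))) = Add(-55580, Pow(Add(36, Mul(-2, Mul(20, -4))), Rational(1, 2))) = Add(-55580, Pow(Add(36, Mul(-2, -80)), Rational(1, 2))) = Add(-55580, Pow(Add(36, 160), Rational(1, 2))) = Add(-55580, Pow(196, Rational(1, 2))) = Add(-55580, 14) = -55566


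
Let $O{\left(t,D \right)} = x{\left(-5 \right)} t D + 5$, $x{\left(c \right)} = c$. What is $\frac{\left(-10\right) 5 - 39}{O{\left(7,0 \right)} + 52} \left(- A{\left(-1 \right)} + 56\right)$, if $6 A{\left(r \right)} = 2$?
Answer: $- \frac{14863}{171} \approx -86.918$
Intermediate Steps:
$A{\left(r \right)} = \frac{1}{3}$ ($A{\left(r \right)} = \frac{1}{6} \cdot 2 = \frac{1}{3}$)
$O{\left(t,D \right)} = 5 - 5 D t$ ($O{\left(t,D \right)} = - 5 t D + 5 = - 5 D t + 5 = 5 - 5 D t$)
$\frac{\left(-10\right) 5 - 39}{O{\left(7,0 \right)} + 52} \left(- A{\left(-1 \right)} + 56\right) = \frac{\left(-10\right) 5 - 39}{\left(5 - 0 \cdot 7\right) + 52} \left(\left(-1\right) \frac{1}{3} + 56\right) = \frac{-50 - 39}{\left(5 + 0\right) + 52} \left(- \frac{1}{3} + 56\right) = - \frac{89}{5 + 52} \cdot \frac{167}{3} = - \frac{89}{57} \cdot \frac{167}{3} = \left(-89\right) \frac{1}{57} \cdot \frac{167}{3} = \left(- \frac{89}{57}\right) \frac{167}{3} = - \frac{14863}{171}$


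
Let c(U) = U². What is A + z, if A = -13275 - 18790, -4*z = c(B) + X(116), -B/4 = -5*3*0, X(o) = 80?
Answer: -32085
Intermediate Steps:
B = 0 (B = -4*(-5*3)*0 = -(-60)*0 = -4*0 = 0)
z = -20 (z = -(0² + 80)/4 = -(0 + 80)/4 = -¼*80 = -20)
A = -32065
A + z = -32065 - 20 = -32085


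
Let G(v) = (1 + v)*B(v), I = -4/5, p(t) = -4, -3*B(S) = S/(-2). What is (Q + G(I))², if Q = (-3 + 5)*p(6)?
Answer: 362404/5625 ≈ 64.427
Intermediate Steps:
B(S) = S/6 (B(S) = -S/(3*(-2)) = -S*(-1)/(3*2) = -(-1)*S/6 = S/6)
Q = -8 (Q = (-3 + 5)*(-4) = 2*(-4) = -8)
I = -⅘ (I = -4*⅕ = -⅘ ≈ -0.80000)
G(v) = v*(1 + v)/6 (G(v) = (1 + v)*(v/6) = v*(1 + v)/6)
(Q + G(I))² = (-8 + (⅙)*(-⅘)*(1 - ⅘))² = (-8 + (⅙)*(-⅘)*(⅕))² = (-8 - 2/75)² = (-602/75)² = 362404/5625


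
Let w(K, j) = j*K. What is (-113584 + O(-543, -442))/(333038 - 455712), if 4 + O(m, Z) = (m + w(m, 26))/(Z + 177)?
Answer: 30086159/32508610 ≈ 0.92548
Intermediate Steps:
w(K, j) = K*j
O(m, Z) = -4 + 27*m/(177 + Z) (O(m, Z) = -4 + (m + m*26)/(Z + 177) = -4 + (m + 26*m)/(177 + Z) = -4 + (27*m)/(177 + Z) = -4 + 27*m/(177 + Z))
(-113584 + O(-543, -442))/(333038 - 455712) = (-113584 + (-708 - 4*(-442) + 27*(-543))/(177 - 442))/(333038 - 455712) = (-113584 + (-708 + 1768 - 14661)/(-265))/(-122674) = (-113584 - 1/265*(-13601))*(-1/122674) = (-113584 + 13601/265)*(-1/122674) = -30086159/265*(-1/122674) = 30086159/32508610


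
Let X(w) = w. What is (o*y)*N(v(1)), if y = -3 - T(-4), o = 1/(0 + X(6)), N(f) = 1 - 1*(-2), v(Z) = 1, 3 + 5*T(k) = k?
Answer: -⅘ ≈ -0.80000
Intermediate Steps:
T(k) = -⅗ + k/5
N(f) = 3 (N(f) = 1 + 2 = 3)
o = ⅙ (o = 1/(0 + 6) = 1/6 = ⅙ ≈ 0.16667)
y = -8/5 (y = -3 - (-⅗ + (⅕)*(-4)) = -3 - (-⅗ - ⅘) = -3 - 1*(-7/5) = -3 + 7/5 = -8/5 ≈ -1.6000)
(o*y)*N(v(1)) = ((⅙)*(-8/5))*3 = -4/15*3 = -⅘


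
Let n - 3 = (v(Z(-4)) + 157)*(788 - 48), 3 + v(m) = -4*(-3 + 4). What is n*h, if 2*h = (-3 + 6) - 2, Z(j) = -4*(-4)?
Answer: 111003/2 ≈ 55502.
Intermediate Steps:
Z(j) = 16
v(m) = -7 (v(m) = -3 - 4*(-3 + 4) = -3 - 4*1 = -3 - 4 = -7)
n = 111003 (n = 3 + (-7 + 157)*(788 - 48) = 3 + 150*740 = 3 + 111000 = 111003)
h = ½ (h = ((-3 + 6) - 2)/2 = (3 - 2)/2 = (½)*1 = ½ ≈ 0.50000)
n*h = 111003*(½) = 111003/2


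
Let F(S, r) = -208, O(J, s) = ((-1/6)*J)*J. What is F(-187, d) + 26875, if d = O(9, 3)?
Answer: 26667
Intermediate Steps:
O(J, s) = -J**2/6 (O(J, s) = ((-1*1/6)*J)*J = (-J/6)*J = -J**2/6)
d = -27/2 (d = -1/6*9**2 = -1/6*81 = -27/2 ≈ -13.500)
F(-187, d) + 26875 = -208 + 26875 = 26667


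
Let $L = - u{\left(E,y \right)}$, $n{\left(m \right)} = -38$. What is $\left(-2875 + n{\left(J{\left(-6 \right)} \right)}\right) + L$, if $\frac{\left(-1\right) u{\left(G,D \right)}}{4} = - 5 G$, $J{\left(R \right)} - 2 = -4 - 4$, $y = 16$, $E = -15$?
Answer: $-2613$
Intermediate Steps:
$J{\left(R \right)} = -6$ ($J{\left(R \right)} = 2 - 8 = -6$)
$u{\left(G,D \right)} = 20 G$ ($u{\left(G,D \right)} = - 4 \left(- 5 G\right) = 20 G$)
$L = 300$ ($L = - 20 \left(-15\right) = \left(-1\right) \left(-300\right) = 300$)
$\left(-2875 + n{\left(J{\left(-6 \right)} \right)}\right) + L = \left(-2875 - 38\right) + 300 = -2913 + 300 = -2613$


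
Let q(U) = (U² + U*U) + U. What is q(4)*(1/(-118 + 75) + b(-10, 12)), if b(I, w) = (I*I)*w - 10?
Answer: 1842084/43 ≈ 42839.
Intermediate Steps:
q(U) = U + 2*U² (q(U) = (U² + U²) + U = 2*U² + U = U + 2*U²)
b(I, w) = -10 + w*I² (b(I, w) = I²*w - 10 = w*I² - 10 = -10 + w*I²)
q(4)*(1/(-118 + 75) + b(-10, 12)) = (4*(1 + 2*4))*(1/(-118 + 75) + (-10 + 12*(-10)²)) = (4*(1 + 8))*(1/(-43) + (-10 + 12*100)) = (4*9)*(-1/43 + (-10 + 1200)) = 36*(-1/43 + 1190) = 36*(51169/43) = 1842084/43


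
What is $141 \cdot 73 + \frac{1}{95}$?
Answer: $\frac{977836}{95} \approx 10293.0$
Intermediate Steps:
$141 \cdot 73 + \frac{1}{95} = 10293 + \frac{1}{95} = \frac{977836}{95}$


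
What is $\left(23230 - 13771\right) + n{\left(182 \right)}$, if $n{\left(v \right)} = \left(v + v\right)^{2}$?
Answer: $141955$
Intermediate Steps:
$n{\left(v \right)} = 4 v^{2}$ ($n{\left(v \right)} = \left(2 v\right)^{2} = 4 v^{2}$)
$\left(23230 - 13771\right) + n{\left(182 \right)} = \left(23230 - 13771\right) + 4 \cdot 182^{2} = 9459 + 4 \cdot 33124 = 9459 + 132496 = 141955$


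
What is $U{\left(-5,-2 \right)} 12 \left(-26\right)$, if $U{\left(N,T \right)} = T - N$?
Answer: $-936$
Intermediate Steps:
$U{\left(-5,-2 \right)} 12 \left(-26\right) = \left(-2 - -5\right) 12 \left(-26\right) = \left(-2 + 5\right) 12 \left(-26\right) = 3 \cdot 12 \left(-26\right) = 36 \left(-26\right) = -936$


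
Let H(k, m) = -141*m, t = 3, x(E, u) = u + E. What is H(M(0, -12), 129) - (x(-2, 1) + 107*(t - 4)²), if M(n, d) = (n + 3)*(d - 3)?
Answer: -18295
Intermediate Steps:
x(E, u) = E + u
M(n, d) = (-3 + d)*(3 + n) (M(n, d) = (3 + n)*(-3 + d) = (-3 + d)*(3 + n))
H(M(0, -12), 129) - (x(-2, 1) + 107*(t - 4)²) = -141*129 - ((-2 + 1) + 107*(3 - 4)²) = -18189 - (-1 + 107*(-1)²) = -18189 - (-1 + 107*1) = -18189 - (-1 + 107) = -18189 - 1*106 = -18189 - 106 = -18295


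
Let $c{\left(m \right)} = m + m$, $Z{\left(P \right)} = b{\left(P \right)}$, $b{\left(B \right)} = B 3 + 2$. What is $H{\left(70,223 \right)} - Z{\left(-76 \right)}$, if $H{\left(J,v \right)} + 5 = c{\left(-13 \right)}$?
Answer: $195$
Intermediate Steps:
$b{\left(B \right)} = 2 + 3 B$ ($b{\left(B \right)} = 3 B + 2 = 2 + 3 B$)
$Z{\left(P \right)} = 2 + 3 P$
$c{\left(m \right)} = 2 m$
$H{\left(J,v \right)} = -31$ ($H{\left(J,v \right)} = -5 + 2 \left(-13\right) = -5 - 26 = -31$)
$H{\left(70,223 \right)} - Z{\left(-76 \right)} = -31 - \left(2 + 3 \left(-76\right)\right) = -31 - \left(2 - 228\right) = -31 - -226 = -31 + 226 = 195$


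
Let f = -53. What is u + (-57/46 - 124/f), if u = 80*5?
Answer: 977883/2438 ≈ 401.10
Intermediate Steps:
u = 400
u + (-57/46 - 124/f) = 400 + (-57/46 - 124/(-53)) = 400 + (-57*1/46 - 124*(-1/53)) = 400 + (-57/46 + 124/53) = 400 + 2683/2438 = 977883/2438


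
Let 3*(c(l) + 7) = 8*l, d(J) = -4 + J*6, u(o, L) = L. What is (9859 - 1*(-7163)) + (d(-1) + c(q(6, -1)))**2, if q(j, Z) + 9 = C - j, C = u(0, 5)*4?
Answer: 153319/9 ≈ 17035.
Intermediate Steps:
d(J) = -4 + 6*J
C = 20 (C = 5*4 = 20)
q(j, Z) = 11 - j (q(j, Z) = -9 + (20 - j) = 11 - j)
c(l) = -7 + 8*l/3 (c(l) = -7 + (8*l)/3 = -7 + 8*l/3)
(9859 - 1*(-7163)) + (d(-1) + c(q(6, -1)))**2 = (9859 - 1*(-7163)) + ((-4 + 6*(-1)) + (-7 + 8*(11 - 1*6)/3))**2 = (9859 + 7163) + ((-4 - 6) + (-7 + 8*(11 - 6)/3))**2 = 17022 + (-10 + (-7 + (8/3)*5))**2 = 17022 + (-10 + (-7 + 40/3))**2 = 17022 + (-10 + 19/3)**2 = 17022 + (-11/3)**2 = 17022 + 121/9 = 153319/9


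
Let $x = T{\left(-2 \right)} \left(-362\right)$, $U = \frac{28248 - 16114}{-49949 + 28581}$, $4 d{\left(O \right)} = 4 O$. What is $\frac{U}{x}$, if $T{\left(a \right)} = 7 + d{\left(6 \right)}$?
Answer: $\frac{6067}{50278904} \approx 0.00012067$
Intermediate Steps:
$d{\left(O \right)} = O$ ($d{\left(O \right)} = \frac{4 O}{4} = O$)
$T{\left(a \right)} = 13$ ($T{\left(a \right)} = 7 + 6 = 13$)
$U = - \frac{6067}{10684}$ ($U = \frac{12134}{-21368} = 12134 \left(- \frac{1}{21368}\right) = - \frac{6067}{10684} \approx -0.56786$)
$x = -4706$ ($x = 13 \left(-362\right) = -4706$)
$\frac{U}{x} = - \frac{6067}{10684 \left(-4706\right)} = \left(- \frac{6067}{10684}\right) \left(- \frac{1}{4706}\right) = \frac{6067}{50278904}$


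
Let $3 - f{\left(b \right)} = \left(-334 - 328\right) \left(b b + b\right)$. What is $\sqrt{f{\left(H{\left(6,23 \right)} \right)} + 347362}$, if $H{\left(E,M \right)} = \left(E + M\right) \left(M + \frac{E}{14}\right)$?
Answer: $\frac{\sqrt{15013193021}}{7} \approx 17504.0$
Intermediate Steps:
$H{\left(E,M \right)} = \left(E + M\right) \left(M + \frac{E}{14}\right)$ ($H{\left(E,M \right)} = \left(E + M\right) \left(M + E \frac{1}{14}\right) = \left(E + M\right) \left(M + \frac{E}{14}\right)$)
$f{\left(b \right)} = 3 + 662 b + 662 b^{2}$ ($f{\left(b \right)} = 3 - \left(-334 - 328\right) \left(b b + b\right) = 3 - - 662 \left(b^{2} + b\right) = 3 - - 662 \left(b + b^{2}\right) = 3 - \left(- 662 b - 662 b^{2}\right) = 3 + \left(662 b + 662 b^{2}\right) = 3 + 662 b + 662 b^{2}$)
$\sqrt{f{\left(H{\left(6,23 \right)} \right)} + 347362} = \sqrt{\left(3 + 662 \left(23^{2} + \frac{6^{2}}{14} + \frac{15}{14} \cdot 6 \cdot 23\right) + 662 \left(23^{2} + \frac{6^{2}}{14} + \frac{15}{14} \cdot 6 \cdot 23\right)^{2}\right) + 347362} = \sqrt{\left(3 + 662 \left(529 + \frac{1}{14} \cdot 36 + \frac{1035}{7}\right) + 662 \left(529 + \frac{1}{14} \cdot 36 + \frac{1035}{7}\right)^{2}\right) + 347362} = \sqrt{\left(3 + 662 \left(529 + \frac{18}{7} + \frac{1035}{7}\right) + 662 \left(529 + \frac{18}{7} + \frac{1035}{7}\right)^{2}\right) + 347362} = \sqrt{\left(3 + 662 \cdot \frac{4756}{7} + 662 \left(\frac{4756}{7}\right)^{2}\right) + 347362} = \sqrt{\left(3 + \frac{3148472}{7} + 662 \cdot \frac{22619536}{49}\right) + 347362} = \sqrt{\left(3 + \frac{3148472}{7} + \frac{14974132832}{49}\right) + 347362} = \sqrt{\frac{14996172283}{49} + 347362} = \sqrt{\frac{15013193021}{49}} = \frac{\sqrt{15013193021}}{7}$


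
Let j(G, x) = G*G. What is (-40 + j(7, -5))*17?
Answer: 153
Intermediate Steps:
j(G, x) = G²
(-40 + j(7, -5))*17 = (-40 + 7²)*17 = (-40 + 49)*17 = 9*17 = 153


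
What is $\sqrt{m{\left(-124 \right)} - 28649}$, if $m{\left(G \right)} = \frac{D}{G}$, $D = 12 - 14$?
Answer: $\frac{i \sqrt{110126694}}{62} \approx 169.26 i$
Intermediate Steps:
$D = -2$ ($D = 12 - 14 = -2$)
$m{\left(G \right)} = - \frac{2}{G}$
$\sqrt{m{\left(-124 \right)} - 28649} = \sqrt{- \frac{2}{-124} - 28649} = \sqrt{\left(-2\right) \left(- \frac{1}{124}\right) - 28649} = \sqrt{\frac{1}{62} - 28649} = \sqrt{- \frac{1776237}{62}} = \frac{i \sqrt{110126694}}{62}$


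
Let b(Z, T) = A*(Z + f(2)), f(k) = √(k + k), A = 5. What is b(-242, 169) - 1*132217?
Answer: -133417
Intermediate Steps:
f(k) = √2*√k (f(k) = √(2*k) = √2*√k)
b(Z, T) = 10 + 5*Z (b(Z, T) = 5*(Z + √2*√2) = 5*(Z + 2) = 5*(2 + Z) = 10 + 5*Z)
b(-242, 169) - 1*132217 = (10 + 5*(-242)) - 1*132217 = (10 - 1210) - 132217 = -1200 - 132217 = -133417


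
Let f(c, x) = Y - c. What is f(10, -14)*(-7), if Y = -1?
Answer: 77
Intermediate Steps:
f(c, x) = -1 - c
f(10, -14)*(-7) = (-1 - 1*10)*(-7) = (-1 - 10)*(-7) = -11*(-7) = 77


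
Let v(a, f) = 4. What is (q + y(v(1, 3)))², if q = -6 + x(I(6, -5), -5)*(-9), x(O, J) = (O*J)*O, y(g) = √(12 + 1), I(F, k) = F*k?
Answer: (40494 + √13)² ≈ 1.6401e+9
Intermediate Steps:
y(g) = √13
x(O, J) = J*O² (x(O, J) = (J*O)*O = J*O²)
q = 40494 (q = -6 - 5*(6*(-5))²*(-9) = -6 - 5*(-30)²*(-9) = -6 - 5*900*(-9) = -6 - 4500*(-9) = -6 + 40500 = 40494)
(q + y(v(1, 3)))² = (40494 + √13)²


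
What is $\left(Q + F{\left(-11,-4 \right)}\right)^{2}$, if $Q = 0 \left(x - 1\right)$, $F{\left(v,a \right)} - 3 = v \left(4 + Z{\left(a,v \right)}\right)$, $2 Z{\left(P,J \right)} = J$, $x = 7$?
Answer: $\frac{1521}{4} \approx 380.25$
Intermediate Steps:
$Z{\left(P,J \right)} = \frac{J}{2}$
$F{\left(v,a \right)} = 3 + v \left(4 + \frac{v}{2}\right)$
$Q = 0$ ($Q = 0 \left(7 - 1\right) = 0 \cdot 6 = 0$)
$\left(Q + F{\left(-11,-4 \right)}\right)^{2} = \left(0 + \left(3 + \frac{\left(-11\right)^{2}}{2} + 4 \left(-11\right)\right)\right)^{2} = \left(0 + \left(3 + \frac{1}{2} \cdot 121 - 44\right)\right)^{2} = \left(0 + \left(3 + \frac{121}{2} - 44\right)\right)^{2} = \left(0 + \frac{39}{2}\right)^{2} = \left(\frac{39}{2}\right)^{2} = \frac{1521}{4}$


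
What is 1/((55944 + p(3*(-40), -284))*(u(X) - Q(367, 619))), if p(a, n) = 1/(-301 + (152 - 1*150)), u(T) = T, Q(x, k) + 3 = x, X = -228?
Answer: -299/9902534960 ≈ -3.0194e-8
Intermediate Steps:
Q(x, k) = -3 + x
p(a, n) = -1/299 (p(a, n) = 1/(-301 + (152 - 150)) = 1/(-301 + 2) = 1/(-299) = -1/299)
1/((55944 + p(3*(-40), -284))*(u(X) - Q(367, 619))) = 1/((55944 - 1/299)*(-228 - (-3 + 367))) = 1/(16727255*(-228 - 1*364)/299) = 1/(16727255*(-228 - 364)/299) = 1/((16727255/299)*(-592)) = 1/(-9902534960/299) = -299/9902534960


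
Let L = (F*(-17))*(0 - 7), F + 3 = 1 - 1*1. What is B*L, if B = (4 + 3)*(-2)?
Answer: 4998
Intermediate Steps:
B = -14 (B = 7*(-2) = -14)
F = -3 (F = -3 + (1 - 1*1) = -3 + (1 - 1) = -3 + 0 = -3)
L = -357 (L = (-3*(-17))*(0 - 7) = 51*(-7) = -357)
B*L = -14*(-357) = 4998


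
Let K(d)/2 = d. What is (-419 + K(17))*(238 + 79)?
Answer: -122045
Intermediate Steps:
K(d) = 2*d
(-419 + K(17))*(238 + 79) = (-419 + 2*17)*(238 + 79) = (-419 + 34)*317 = -385*317 = -122045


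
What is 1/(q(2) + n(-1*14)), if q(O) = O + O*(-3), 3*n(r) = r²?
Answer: 3/184 ≈ 0.016304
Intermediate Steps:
n(r) = r²/3
q(O) = -2*O (q(O) = O - 3*O = -2*O)
1/(q(2) + n(-1*14)) = 1/(-2*2 + (-1*14)²/3) = 1/(-4 + (⅓)*(-14)²) = 1/(-4 + (⅓)*196) = 1/(-4 + 196/3) = 1/(184/3) = 3/184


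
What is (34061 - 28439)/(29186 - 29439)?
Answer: -5622/253 ≈ -22.221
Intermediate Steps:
(34061 - 28439)/(29186 - 29439) = 5622/(-253) = 5622*(-1/253) = -5622/253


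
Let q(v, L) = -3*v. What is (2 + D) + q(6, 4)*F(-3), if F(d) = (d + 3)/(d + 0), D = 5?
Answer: 7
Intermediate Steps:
F(d) = (3 + d)/d
(2 + D) + q(6, 4)*F(-3) = (2 + 5) + (-3*6)*((3 - 3)/(-3)) = 7 - (-6)*0 = 7 - 18*0 = 7 + 0 = 7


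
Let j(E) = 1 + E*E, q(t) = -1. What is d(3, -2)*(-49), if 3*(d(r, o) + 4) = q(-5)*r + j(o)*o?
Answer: 1225/3 ≈ 408.33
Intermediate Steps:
j(E) = 1 + E²
d(r, o) = -4 - r/3 + o*(1 + o²)/3 (d(r, o) = -4 + (-r + (1 + o²)*o)/3 = -4 + (-r + o*(1 + o²))/3 = -4 + (-r/3 + o*(1 + o²)/3) = -4 - r/3 + o*(1 + o²)/3)
d(3, -2)*(-49) = (-4 - ⅓*3 + (⅓)*(-2) + (⅓)*(-2)³)*(-49) = (-4 - 1 - ⅔ + (⅓)*(-8))*(-49) = (-4 - 1 - ⅔ - 8/3)*(-49) = -25/3*(-49) = 1225/3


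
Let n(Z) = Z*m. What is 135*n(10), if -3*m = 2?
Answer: -900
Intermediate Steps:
m = -⅔ (m = -⅓*2 = -⅔ ≈ -0.66667)
n(Z) = -2*Z/3 (n(Z) = Z*(-⅔) = -2*Z/3)
135*n(10) = 135*(-⅔*10) = 135*(-20/3) = -900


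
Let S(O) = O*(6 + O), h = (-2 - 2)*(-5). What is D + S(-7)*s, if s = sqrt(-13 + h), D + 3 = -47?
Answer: -50 + 7*sqrt(7) ≈ -31.480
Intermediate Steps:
D = -50 (D = -3 - 47 = -50)
h = 20 (h = -4*(-5) = 20)
s = sqrt(7) (s = sqrt(-13 + 20) = sqrt(7) ≈ 2.6458)
D + S(-7)*s = -50 + (-7*(6 - 7))*sqrt(7) = -50 + (-7*(-1))*sqrt(7) = -50 + 7*sqrt(7)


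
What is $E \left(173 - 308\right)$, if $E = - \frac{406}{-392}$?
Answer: $- \frac{3915}{28} \approx -139.82$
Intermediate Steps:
$E = \frac{29}{28}$ ($E = \left(-406\right) \left(- \frac{1}{392}\right) = \frac{29}{28} \approx 1.0357$)
$E \left(173 - 308\right) = \frac{29 \left(173 - 308\right)}{28} = \frac{29}{28} \left(-135\right) = - \frac{3915}{28}$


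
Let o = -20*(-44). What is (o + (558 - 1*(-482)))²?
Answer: 3686400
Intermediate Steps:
o = 880
(o + (558 - 1*(-482)))² = (880 + (558 - 1*(-482)))² = (880 + (558 + 482))² = (880 + 1040)² = 1920² = 3686400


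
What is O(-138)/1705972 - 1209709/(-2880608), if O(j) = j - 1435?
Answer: 514799621441/1228559147744 ≈ 0.41903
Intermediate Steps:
O(j) = -1435 + j
O(-138)/1705972 - 1209709/(-2880608) = (-1435 - 138)/1705972 - 1209709/(-2880608) = -1573*1/1705972 - 1209709*(-1/2880608) = -1573/1705972 + 1209709/2880608 = 514799621441/1228559147744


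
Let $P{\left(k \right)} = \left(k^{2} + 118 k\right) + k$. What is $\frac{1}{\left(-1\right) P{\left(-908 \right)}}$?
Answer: $- \frac{1}{716412} \approx -1.3958 \cdot 10^{-6}$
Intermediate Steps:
$P{\left(k \right)} = k^{2} + 119 k$
$\frac{1}{\left(-1\right) P{\left(-908 \right)}} = \frac{1}{\left(-1\right) \left(- 908 \left(119 - 908\right)\right)} = \frac{1}{\left(-1\right) \left(\left(-908\right) \left(-789\right)\right)} = \frac{1}{\left(-1\right) 716412} = \frac{1}{-716412} = - \frac{1}{716412}$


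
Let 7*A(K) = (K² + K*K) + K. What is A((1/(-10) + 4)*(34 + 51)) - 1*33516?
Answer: -14496/7 ≈ -2070.9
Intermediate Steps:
A(K) = K/7 + 2*K²/7 (A(K) = ((K² + K*K) + K)/7 = ((K² + K²) + K)/7 = (2*K² + K)/7 = (K + 2*K²)/7 = K/7 + 2*K²/7)
A((1/(-10) + 4)*(34 + 51)) - 1*33516 = ((1/(-10) + 4)*(34 + 51))*(1 + 2*((1/(-10) + 4)*(34 + 51)))/7 - 1*33516 = ((-⅒ + 4)*85)*(1 + 2*((-⅒ + 4)*85))/7 - 33516 = ((39/10)*85)*(1 + 2*((39/10)*85))/7 - 33516 = (⅐)*(663/2)*(1 + 2*(663/2)) - 33516 = (⅐)*(663/2)*(1 + 663) - 33516 = (⅐)*(663/2)*664 - 33516 = 220116/7 - 33516 = -14496/7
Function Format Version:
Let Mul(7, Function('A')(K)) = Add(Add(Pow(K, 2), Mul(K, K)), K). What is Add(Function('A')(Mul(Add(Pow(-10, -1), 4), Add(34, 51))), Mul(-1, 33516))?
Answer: Rational(-14496, 7) ≈ -2070.9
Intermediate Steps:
Function('A')(K) = Add(Mul(Rational(1, 7), K), Mul(Rational(2, 7), Pow(K, 2))) (Function('A')(K) = Mul(Rational(1, 7), Add(Add(Pow(K, 2), Mul(K, K)), K)) = Mul(Rational(1, 7), Add(Add(Pow(K, 2), Pow(K, 2)), K)) = Mul(Rational(1, 7), Add(Mul(2, Pow(K, 2)), K)) = Mul(Rational(1, 7), Add(K, Mul(2, Pow(K, 2)))) = Add(Mul(Rational(1, 7), K), Mul(Rational(2, 7), Pow(K, 2))))
Add(Function('A')(Mul(Add(Pow(-10, -1), 4), Add(34, 51))), Mul(-1, 33516)) = Add(Mul(Rational(1, 7), Mul(Add(Pow(-10, -1), 4), Add(34, 51)), Add(1, Mul(2, Mul(Add(Pow(-10, -1), 4), Add(34, 51))))), Mul(-1, 33516)) = Add(Mul(Rational(1, 7), Mul(Add(Rational(-1, 10), 4), 85), Add(1, Mul(2, Mul(Add(Rational(-1, 10), 4), 85)))), -33516) = Add(Mul(Rational(1, 7), Mul(Rational(39, 10), 85), Add(1, Mul(2, Mul(Rational(39, 10), 85)))), -33516) = Add(Mul(Rational(1, 7), Rational(663, 2), Add(1, Mul(2, Rational(663, 2)))), -33516) = Add(Mul(Rational(1, 7), Rational(663, 2), Add(1, 663)), -33516) = Add(Mul(Rational(1, 7), Rational(663, 2), 664), -33516) = Add(Rational(220116, 7), -33516) = Rational(-14496, 7)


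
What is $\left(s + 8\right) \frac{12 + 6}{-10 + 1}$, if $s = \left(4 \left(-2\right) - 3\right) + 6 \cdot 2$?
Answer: $-18$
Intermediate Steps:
$s = 1$ ($s = \left(-8 - 3\right) + 12 = -11 + 12 = 1$)
$\left(s + 8\right) \frac{12 + 6}{-10 + 1} = \left(1 + 8\right) \frac{12 + 6}{-10 + 1} = 9 \frac{18}{-9} = 9 \cdot 18 \left(- \frac{1}{9}\right) = 9 \left(-2\right) = -18$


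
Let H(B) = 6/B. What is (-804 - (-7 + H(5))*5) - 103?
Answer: -878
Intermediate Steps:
(-804 - (-7 + H(5))*5) - 103 = (-804 - (-7 + 6/5)*5) - 103 = (-804 - (-29)*5/5) - 103 = (-804 - 1*(-29)) - 103 = (-804 + 29) - 103 = -775 - 103 = -878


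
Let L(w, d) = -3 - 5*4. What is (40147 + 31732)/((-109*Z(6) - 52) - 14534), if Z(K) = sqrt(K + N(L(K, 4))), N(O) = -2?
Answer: -71879/14804 ≈ -4.8554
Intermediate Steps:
L(w, d) = -23 (L(w, d) = -3 - 20 = -23)
Z(K) = sqrt(-2 + K) (Z(K) = sqrt(K - 2) = sqrt(-2 + K))
(40147 + 31732)/((-109*Z(6) - 52) - 14534) = (40147 + 31732)/((-109*sqrt(-2 + 6) - 52) - 14534) = 71879/((-109*sqrt(4) - 52) - 14534) = 71879/((-109*2 - 52) - 14534) = 71879/((-218 - 52) - 14534) = 71879/(-270 - 14534) = 71879/(-14804) = 71879*(-1/14804) = -71879/14804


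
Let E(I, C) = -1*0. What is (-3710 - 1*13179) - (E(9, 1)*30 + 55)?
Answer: -16944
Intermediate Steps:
E(I, C) = 0
(-3710 - 1*13179) - (E(9, 1)*30 + 55) = (-3710 - 1*13179) - (0*30 + 55) = (-3710 - 13179) - (0 + 55) = -16889 - 1*55 = -16889 - 55 = -16944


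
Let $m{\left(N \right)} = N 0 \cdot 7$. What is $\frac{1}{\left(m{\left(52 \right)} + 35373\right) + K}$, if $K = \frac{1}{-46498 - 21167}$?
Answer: $\frac{67665}{2393514044} \approx 2.827 \cdot 10^{-5}$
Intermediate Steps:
$m{\left(N \right)} = 0$ ($m{\left(N \right)} = 0 \cdot 7 = 0$)
$K = - \frac{1}{67665}$ ($K = \frac{1}{-67665} = - \frac{1}{67665} \approx -1.4779 \cdot 10^{-5}$)
$\frac{1}{\left(m{\left(52 \right)} + 35373\right) + K} = \frac{1}{\left(0 + 35373\right) - \frac{1}{67665}} = \frac{1}{35373 - \frac{1}{67665}} = \frac{1}{\frac{2393514044}{67665}} = \frac{67665}{2393514044}$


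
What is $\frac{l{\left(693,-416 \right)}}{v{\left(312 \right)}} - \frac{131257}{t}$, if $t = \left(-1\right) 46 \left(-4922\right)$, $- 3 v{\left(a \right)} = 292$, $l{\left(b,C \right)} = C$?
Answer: $\frac{61058783}{16528076} \approx 3.6942$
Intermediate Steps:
$v{\left(a \right)} = - \frac{292}{3}$ ($v{\left(a \right)} = \left(- \frac{1}{3}\right) 292 = - \frac{292}{3}$)
$t = 226412$ ($t = \left(-46\right) \left(-4922\right) = 226412$)
$\frac{l{\left(693,-416 \right)}}{v{\left(312 \right)}} - \frac{131257}{t} = - \frac{416}{- \frac{292}{3}} - \frac{131257}{226412} = \left(-416\right) \left(- \frac{3}{292}\right) - \frac{131257}{226412} = \frac{312}{73} - \frac{131257}{226412} = \frac{61058783}{16528076}$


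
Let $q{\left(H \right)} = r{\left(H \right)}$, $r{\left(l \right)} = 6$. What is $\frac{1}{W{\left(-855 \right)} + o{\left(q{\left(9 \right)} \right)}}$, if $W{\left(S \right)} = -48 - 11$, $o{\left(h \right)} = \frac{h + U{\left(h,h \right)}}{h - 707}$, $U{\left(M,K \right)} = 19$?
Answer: $- \frac{701}{41384} \approx -0.016939$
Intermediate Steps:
$q{\left(H \right)} = 6$
$o{\left(h \right)} = \frac{19 + h}{-707 + h}$ ($o{\left(h \right)} = \frac{h + 19}{h - 707} = \frac{19 + h}{-707 + h}$)
$W{\left(S \right)} = -59$ ($W{\left(S \right)} = -48 - 11 = -59$)
$\frac{1}{W{\left(-855 \right)} + o{\left(q{\left(9 \right)} \right)}} = \frac{1}{-59 + \frac{19 + 6}{-707 + 6}} = \frac{1}{-59 + \frac{1}{-701} \cdot 25} = \frac{1}{-59 - \frac{25}{701}} = \frac{1}{- \frac{41384}{701}} = - \frac{701}{41384}$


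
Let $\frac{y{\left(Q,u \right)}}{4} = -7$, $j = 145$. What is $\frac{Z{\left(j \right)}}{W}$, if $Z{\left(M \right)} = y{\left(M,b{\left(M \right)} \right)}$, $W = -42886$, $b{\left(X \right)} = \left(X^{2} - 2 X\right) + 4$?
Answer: $\frac{14}{21443} \approx 0.00065289$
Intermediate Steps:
$b{\left(X \right)} = 4 + X^{2} - 2 X$
$y{\left(Q,u \right)} = -28$ ($y{\left(Q,u \right)} = 4 \left(-7\right) = -28$)
$Z{\left(M \right)} = -28$
$\frac{Z{\left(j \right)}}{W} = - \frac{28}{-42886} = \left(-28\right) \left(- \frac{1}{42886}\right) = \frac{14}{21443}$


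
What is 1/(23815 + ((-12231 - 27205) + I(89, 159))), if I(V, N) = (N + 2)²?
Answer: 1/10300 ≈ 9.7087e-5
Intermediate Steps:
I(V, N) = (2 + N)²
1/(23815 + ((-12231 - 27205) + I(89, 159))) = 1/(23815 + ((-12231 - 27205) + (2 + 159)²)) = 1/(23815 + (-39436 + 161²)) = 1/(23815 + (-39436 + 25921)) = 1/(23815 - 13515) = 1/10300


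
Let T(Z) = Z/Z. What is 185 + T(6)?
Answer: 186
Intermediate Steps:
T(Z) = 1
185 + T(6) = 185 + 1 = 186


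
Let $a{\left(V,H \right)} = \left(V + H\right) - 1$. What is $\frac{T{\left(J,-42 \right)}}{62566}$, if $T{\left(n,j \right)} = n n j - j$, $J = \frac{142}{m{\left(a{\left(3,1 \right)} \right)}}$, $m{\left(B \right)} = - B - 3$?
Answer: $- \frac{5032}{13407} \approx -0.37533$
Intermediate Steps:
$a{\left(V,H \right)} = -1 + H + V$ ($a{\left(V,H \right)} = \left(H + V\right) - 1 = -1 + H + V$)
$m{\left(B \right)} = -3 - B$
$J = - \frac{71}{3}$ ($J = \frac{142}{-3 - \left(-1 + 1 + 3\right)} = \frac{142}{-3 - 3} = \frac{142}{-6} = 142 \left(- \frac{1}{6}\right) = - \frac{71}{3} \approx -23.667$)
$T{\left(n,j \right)} = - j + j n^{2}$ ($T{\left(n,j \right)} = n^{2} j - j = j n^{2} - j = - j + j n^{2}$)
$\frac{T{\left(J,-42 \right)}}{62566} = \frac{\left(-42\right) \left(-1 + \left(- \frac{71}{3}\right)^{2}\right)}{62566} = - 42 \left(-1 + \frac{5041}{9}\right) \frac{1}{62566} = \left(-42\right) \frac{5032}{9} \cdot \frac{1}{62566} = \left(- \frac{70448}{3}\right) \frac{1}{62566} = - \frac{5032}{13407}$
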